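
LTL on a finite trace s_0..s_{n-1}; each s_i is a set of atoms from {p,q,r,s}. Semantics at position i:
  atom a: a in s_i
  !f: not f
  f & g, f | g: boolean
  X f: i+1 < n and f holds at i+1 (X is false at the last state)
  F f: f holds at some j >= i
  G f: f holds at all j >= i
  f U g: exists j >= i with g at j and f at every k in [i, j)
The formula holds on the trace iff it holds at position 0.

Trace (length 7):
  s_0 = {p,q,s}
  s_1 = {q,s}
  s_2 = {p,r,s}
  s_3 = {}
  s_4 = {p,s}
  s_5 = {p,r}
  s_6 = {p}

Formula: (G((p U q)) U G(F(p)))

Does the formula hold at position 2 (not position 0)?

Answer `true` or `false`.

s_0={p,q,s}: (G((p U q)) U G(F(p)))=True G((p U q))=False (p U q)=True p=True q=True G(F(p))=True F(p)=True
s_1={q,s}: (G((p U q)) U G(F(p)))=True G((p U q))=False (p U q)=True p=False q=True G(F(p))=True F(p)=True
s_2={p,r,s}: (G((p U q)) U G(F(p)))=True G((p U q))=False (p U q)=False p=True q=False G(F(p))=True F(p)=True
s_3={}: (G((p U q)) U G(F(p)))=True G((p U q))=False (p U q)=False p=False q=False G(F(p))=True F(p)=True
s_4={p,s}: (G((p U q)) U G(F(p)))=True G((p U q))=False (p U q)=False p=True q=False G(F(p))=True F(p)=True
s_5={p,r}: (G((p U q)) U G(F(p)))=True G((p U q))=False (p U q)=False p=True q=False G(F(p))=True F(p)=True
s_6={p}: (G((p U q)) U G(F(p)))=True G((p U q))=False (p U q)=False p=True q=False G(F(p))=True F(p)=True
Evaluating at position 2: result = True

Answer: true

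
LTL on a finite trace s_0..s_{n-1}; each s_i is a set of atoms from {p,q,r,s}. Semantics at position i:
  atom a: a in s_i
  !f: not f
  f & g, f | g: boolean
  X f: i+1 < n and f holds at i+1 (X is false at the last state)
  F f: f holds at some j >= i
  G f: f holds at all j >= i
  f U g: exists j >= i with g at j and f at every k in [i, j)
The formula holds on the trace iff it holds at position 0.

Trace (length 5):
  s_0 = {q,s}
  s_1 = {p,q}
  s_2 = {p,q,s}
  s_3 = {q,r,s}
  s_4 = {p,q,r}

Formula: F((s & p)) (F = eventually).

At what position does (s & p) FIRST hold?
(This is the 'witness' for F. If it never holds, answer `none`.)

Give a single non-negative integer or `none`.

s_0={q,s}: (s & p)=False s=True p=False
s_1={p,q}: (s & p)=False s=False p=True
s_2={p,q,s}: (s & p)=True s=True p=True
s_3={q,r,s}: (s & p)=False s=True p=False
s_4={p,q,r}: (s & p)=False s=False p=True
F((s & p)) holds; first witness at position 2.

Answer: 2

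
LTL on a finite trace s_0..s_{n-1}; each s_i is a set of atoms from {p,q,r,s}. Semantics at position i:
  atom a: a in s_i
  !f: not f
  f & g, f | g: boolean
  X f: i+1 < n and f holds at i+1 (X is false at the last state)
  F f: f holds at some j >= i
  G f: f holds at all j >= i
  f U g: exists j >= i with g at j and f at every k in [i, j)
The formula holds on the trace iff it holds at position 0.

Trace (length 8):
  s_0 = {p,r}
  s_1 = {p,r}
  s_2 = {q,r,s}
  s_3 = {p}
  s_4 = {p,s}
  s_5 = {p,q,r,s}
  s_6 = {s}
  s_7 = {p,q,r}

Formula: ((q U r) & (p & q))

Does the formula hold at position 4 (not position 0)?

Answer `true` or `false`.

s_0={p,r}: ((q U r) & (p & q))=False (q U r)=True q=False r=True (p & q)=False p=True
s_1={p,r}: ((q U r) & (p & q))=False (q U r)=True q=False r=True (p & q)=False p=True
s_2={q,r,s}: ((q U r) & (p & q))=False (q U r)=True q=True r=True (p & q)=False p=False
s_3={p}: ((q U r) & (p & q))=False (q U r)=False q=False r=False (p & q)=False p=True
s_4={p,s}: ((q U r) & (p & q))=False (q U r)=False q=False r=False (p & q)=False p=True
s_5={p,q,r,s}: ((q U r) & (p & q))=True (q U r)=True q=True r=True (p & q)=True p=True
s_6={s}: ((q U r) & (p & q))=False (q U r)=False q=False r=False (p & q)=False p=False
s_7={p,q,r}: ((q U r) & (p & q))=True (q U r)=True q=True r=True (p & q)=True p=True
Evaluating at position 4: result = False

Answer: false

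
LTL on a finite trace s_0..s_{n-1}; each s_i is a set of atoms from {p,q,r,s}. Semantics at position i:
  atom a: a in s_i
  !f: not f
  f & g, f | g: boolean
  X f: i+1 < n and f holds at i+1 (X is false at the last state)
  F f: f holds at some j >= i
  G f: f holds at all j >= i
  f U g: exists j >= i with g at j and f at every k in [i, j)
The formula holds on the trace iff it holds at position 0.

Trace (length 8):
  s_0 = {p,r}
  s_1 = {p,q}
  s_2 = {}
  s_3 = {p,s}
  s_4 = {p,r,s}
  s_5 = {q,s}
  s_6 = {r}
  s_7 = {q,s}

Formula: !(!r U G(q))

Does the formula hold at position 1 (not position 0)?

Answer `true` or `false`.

s_0={p,r}: !(!r U G(q))=True (!r U G(q))=False !r=False r=True G(q)=False q=False
s_1={p,q}: !(!r U G(q))=True (!r U G(q))=False !r=True r=False G(q)=False q=True
s_2={}: !(!r U G(q))=True (!r U G(q))=False !r=True r=False G(q)=False q=False
s_3={p,s}: !(!r U G(q))=True (!r U G(q))=False !r=True r=False G(q)=False q=False
s_4={p,r,s}: !(!r U G(q))=True (!r U G(q))=False !r=False r=True G(q)=False q=False
s_5={q,s}: !(!r U G(q))=True (!r U G(q))=False !r=True r=False G(q)=False q=True
s_6={r}: !(!r U G(q))=True (!r U G(q))=False !r=False r=True G(q)=False q=False
s_7={q,s}: !(!r U G(q))=False (!r U G(q))=True !r=True r=False G(q)=True q=True
Evaluating at position 1: result = True

Answer: true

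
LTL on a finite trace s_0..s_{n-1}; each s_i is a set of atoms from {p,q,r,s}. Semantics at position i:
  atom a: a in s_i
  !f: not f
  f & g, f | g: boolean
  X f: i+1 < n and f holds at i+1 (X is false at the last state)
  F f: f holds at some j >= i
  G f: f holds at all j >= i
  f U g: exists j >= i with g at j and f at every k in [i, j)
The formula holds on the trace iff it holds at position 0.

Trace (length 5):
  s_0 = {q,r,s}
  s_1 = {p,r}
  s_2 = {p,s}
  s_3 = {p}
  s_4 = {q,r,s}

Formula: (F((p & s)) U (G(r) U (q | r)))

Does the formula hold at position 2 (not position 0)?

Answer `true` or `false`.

s_0={q,r,s}: (F((p & s)) U (G(r) U (q | r)))=True F((p & s))=True (p & s)=False p=False s=True (G(r) U (q | r))=True G(r)=False r=True (q | r)=True q=True
s_1={p,r}: (F((p & s)) U (G(r) U (q | r)))=True F((p & s))=True (p & s)=False p=True s=False (G(r) U (q | r))=True G(r)=False r=True (q | r)=True q=False
s_2={p,s}: (F((p & s)) U (G(r) U (q | r)))=False F((p & s))=True (p & s)=True p=True s=True (G(r) U (q | r))=False G(r)=False r=False (q | r)=False q=False
s_3={p}: (F((p & s)) U (G(r) U (q | r)))=False F((p & s))=False (p & s)=False p=True s=False (G(r) U (q | r))=False G(r)=False r=False (q | r)=False q=False
s_4={q,r,s}: (F((p & s)) U (G(r) U (q | r)))=True F((p & s))=False (p & s)=False p=False s=True (G(r) U (q | r))=True G(r)=True r=True (q | r)=True q=True
Evaluating at position 2: result = False

Answer: false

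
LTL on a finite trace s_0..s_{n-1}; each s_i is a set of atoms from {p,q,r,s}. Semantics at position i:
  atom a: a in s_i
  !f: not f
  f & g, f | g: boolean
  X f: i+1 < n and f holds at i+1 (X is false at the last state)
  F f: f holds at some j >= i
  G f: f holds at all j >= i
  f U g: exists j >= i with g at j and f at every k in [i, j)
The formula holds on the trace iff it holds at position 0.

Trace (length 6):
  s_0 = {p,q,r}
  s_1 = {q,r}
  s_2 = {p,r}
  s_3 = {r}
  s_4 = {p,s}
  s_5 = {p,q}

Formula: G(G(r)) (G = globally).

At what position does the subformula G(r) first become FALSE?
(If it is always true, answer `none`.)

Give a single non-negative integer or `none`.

s_0={p,q,r}: G(r)=False r=True
s_1={q,r}: G(r)=False r=True
s_2={p,r}: G(r)=False r=True
s_3={r}: G(r)=False r=True
s_4={p,s}: G(r)=False r=False
s_5={p,q}: G(r)=False r=False
G(G(r)) holds globally = False
First violation at position 0.

Answer: 0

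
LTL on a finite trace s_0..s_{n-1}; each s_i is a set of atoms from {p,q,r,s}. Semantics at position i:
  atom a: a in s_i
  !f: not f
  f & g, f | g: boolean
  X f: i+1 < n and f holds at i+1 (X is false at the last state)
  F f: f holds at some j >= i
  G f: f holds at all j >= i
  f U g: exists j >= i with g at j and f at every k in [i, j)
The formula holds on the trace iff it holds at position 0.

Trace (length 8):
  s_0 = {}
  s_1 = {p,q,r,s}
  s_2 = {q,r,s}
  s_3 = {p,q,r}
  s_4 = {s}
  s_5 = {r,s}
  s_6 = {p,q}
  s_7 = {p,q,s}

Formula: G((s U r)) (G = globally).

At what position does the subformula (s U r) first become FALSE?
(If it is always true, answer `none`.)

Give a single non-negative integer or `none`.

s_0={}: (s U r)=False s=False r=False
s_1={p,q,r,s}: (s U r)=True s=True r=True
s_2={q,r,s}: (s U r)=True s=True r=True
s_3={p,q,r}: (s U r)=True s=False r=True
s_4={s}: (s U r)=True s=True r=False
s_5={r,s}: (s U r)=True s=True r=True
s_6={p,q}: (s U r)=False s=False r=False
s_7={p,q,s}: (s U r)=False s=True r=False
G((s U r)) holds globally = False
First violation at position 0.

Answer: 0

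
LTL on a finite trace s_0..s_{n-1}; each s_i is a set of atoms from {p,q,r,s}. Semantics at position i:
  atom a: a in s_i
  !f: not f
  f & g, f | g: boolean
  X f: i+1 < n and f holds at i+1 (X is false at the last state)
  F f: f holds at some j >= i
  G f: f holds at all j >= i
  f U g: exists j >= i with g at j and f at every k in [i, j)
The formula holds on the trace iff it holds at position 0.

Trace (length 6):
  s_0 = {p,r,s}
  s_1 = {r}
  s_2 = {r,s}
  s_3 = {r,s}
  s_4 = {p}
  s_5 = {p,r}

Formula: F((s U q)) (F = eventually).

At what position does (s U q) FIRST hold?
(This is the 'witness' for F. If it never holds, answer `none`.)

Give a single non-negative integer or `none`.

s_0={p,r,s}: (s U q)=False s=True q=False
s_1={r}: (s U q)=False s=False q=False
s_2={r,s}: (s U q)=False s=True q=False
s_3={r,s}: (s U q)=False s=True q=False
s_4={p}: (s U q)=False s=False q=False
s_5={p,r}: (s U q)=False s=False q=False
F((s U q)) does not hold (no witness exists).

Answer: none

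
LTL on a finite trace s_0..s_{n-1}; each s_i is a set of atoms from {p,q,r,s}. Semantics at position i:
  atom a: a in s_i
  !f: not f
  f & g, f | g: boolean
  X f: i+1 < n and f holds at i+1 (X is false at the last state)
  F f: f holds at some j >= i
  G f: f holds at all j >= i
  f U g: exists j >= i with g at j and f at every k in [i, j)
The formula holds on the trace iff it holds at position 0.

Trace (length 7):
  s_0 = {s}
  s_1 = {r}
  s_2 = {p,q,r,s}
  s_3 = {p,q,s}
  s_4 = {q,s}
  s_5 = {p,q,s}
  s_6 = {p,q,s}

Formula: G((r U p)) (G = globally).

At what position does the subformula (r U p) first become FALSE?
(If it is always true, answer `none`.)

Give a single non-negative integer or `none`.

Answer: 0

Derivation:
s_0={s}: (r U p)=False r=False p=False
s_1={r}: (r U p)=True r=True p=False
s_2={p,q,r,s}: (r U p)=True r=True p=True
s_3={p,q,s}: (r U p)=True r=False p=True
s_4={q,s}: (r U p)=False r=False p=False
s_5={p,q,s}: (r U p)=True r=False p=True
s_6={p,q,s}: (r U p)=True r=False p=True
G((r U p)) holds globally = False
First violation at position 0.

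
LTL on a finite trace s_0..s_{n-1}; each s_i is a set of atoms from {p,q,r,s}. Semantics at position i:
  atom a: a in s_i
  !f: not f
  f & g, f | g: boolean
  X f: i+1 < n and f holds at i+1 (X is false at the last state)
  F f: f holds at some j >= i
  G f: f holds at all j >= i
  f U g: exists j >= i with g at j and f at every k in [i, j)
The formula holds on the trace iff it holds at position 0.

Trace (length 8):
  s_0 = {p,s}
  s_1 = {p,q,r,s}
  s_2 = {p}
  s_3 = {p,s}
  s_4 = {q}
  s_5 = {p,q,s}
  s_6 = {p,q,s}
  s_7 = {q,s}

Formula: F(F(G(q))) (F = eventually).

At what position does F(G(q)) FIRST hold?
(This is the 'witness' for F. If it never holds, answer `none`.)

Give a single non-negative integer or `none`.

Answer: 0

Derivation:
s_0={p,s}: F(G(q))=True G(q)=False q=False
s_1={p,q,r,s}: F(G(q))=True G(q)=False q=True
s_2={p}: F(G(q))=True G(q)=False q=False
s_3={p,s}: F(G(q))=True G(q)=False q=False
s_4={q}: F(G(q))=True G(q)=True q=True
s_5={p,q,s}: F(G(q))=True G(q)=True q=True
s_6={p,q,s}: F(G(q))=True G(q)=True q=True
s_7={q,s}: F(G(q))=True G(q)=True q=True
F(F(G(q))) holds; first witness at position 0.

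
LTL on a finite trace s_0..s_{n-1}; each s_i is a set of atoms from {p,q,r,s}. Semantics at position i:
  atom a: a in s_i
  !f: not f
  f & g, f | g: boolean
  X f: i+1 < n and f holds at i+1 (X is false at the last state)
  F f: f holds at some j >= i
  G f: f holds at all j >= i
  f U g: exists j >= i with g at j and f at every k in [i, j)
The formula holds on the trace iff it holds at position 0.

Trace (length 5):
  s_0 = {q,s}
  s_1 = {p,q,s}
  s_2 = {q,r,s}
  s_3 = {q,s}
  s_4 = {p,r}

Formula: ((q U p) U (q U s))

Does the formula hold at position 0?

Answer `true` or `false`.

Answer: true

Derivation:
s_0={q,s}: ((q U p) U (q U s))=True (q U p)=True q=True p=False (q U s)=True s=True
s_1={p,q,s}: ((q U p) U (q U s))=True (q U p)=True q=True p=True (q U s)=True s=True
s_2={q,r,s}: ((q U p) U (q U s))=True (q U p)=True q=True p=False (q U s)=True s=True
s_3={q,s}: ((q U p) U (q U s))=True (q U p)=True q=True p=False (q U s)=True s=True
s_4={p,r}: ((q U p) U (q U s))=False (q U p)=True q=False p=True (q U s)=False s=False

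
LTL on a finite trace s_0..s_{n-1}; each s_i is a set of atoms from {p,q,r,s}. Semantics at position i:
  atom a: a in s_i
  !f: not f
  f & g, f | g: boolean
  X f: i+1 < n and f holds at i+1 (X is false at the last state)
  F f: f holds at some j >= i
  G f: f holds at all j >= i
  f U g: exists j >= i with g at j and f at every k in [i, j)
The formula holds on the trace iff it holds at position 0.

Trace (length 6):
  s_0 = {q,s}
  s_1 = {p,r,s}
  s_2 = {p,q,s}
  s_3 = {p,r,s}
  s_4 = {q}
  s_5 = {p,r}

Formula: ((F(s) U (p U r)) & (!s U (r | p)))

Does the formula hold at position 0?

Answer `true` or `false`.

s_0={q,s}: ((F(s) U (p U r)) & (!s U (r | p)))=False (F(s) U (p U r))=True F(s)=True s=True (p U r)=False p=False r=False (!s U (r | p))=False !s=False (r | p)=False
s_1={p,r,s}: ((F(s) U (p U r)) & (!s U (r | p)))=True (F(s) U (p U r))=True F(s)=True s=True (p U r)=True p=True r=True (!s U (r | p))=True !s=False (r | p)=True
s_2={p,q,s}: ((F(s) U (p U r)) & (!s U (r | p)))=True (F(s) U (p U r))=True F(s)=True s=True (p U r)=True p=True r=False (!s U (r | p))=True !s=False (r | p)=True
s_3={p,r,s}: ((F(s) U (p U r)) & (!s U (r | p)))=True (F(s) U (p U r))=True F(s)=True s=True (p U r)=True p=True r=True (!s U (r | p))=True !s=False (r | p)=True
s_4={q}: ((F(s) U (p U r)) & (!s U (r | p)))=False (F(s) U (p U r))=False F(s)=False s=False (p U r)=False p=False r=False (!s U (r | p))=True !s=True (r | p)=False
s_5={p,r}: ((F(s) U (p U r)) & (!s U (r | p)))=True (F(s) U (p U r))=True F(s)=False s=False (p U r)=True p=True r=True (!s U (r | p))=True !s=True (r | p)=True

Answer: false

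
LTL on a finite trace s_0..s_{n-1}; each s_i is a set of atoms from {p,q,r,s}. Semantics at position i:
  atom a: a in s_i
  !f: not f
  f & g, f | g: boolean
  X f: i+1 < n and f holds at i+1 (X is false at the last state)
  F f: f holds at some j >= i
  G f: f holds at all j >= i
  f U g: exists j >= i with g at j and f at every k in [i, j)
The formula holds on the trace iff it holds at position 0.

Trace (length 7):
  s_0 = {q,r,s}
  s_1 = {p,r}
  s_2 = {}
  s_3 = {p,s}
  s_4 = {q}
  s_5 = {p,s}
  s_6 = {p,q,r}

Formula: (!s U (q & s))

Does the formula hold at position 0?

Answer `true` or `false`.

Answer: true

Derivation:
s_0={q,r,s}: (!s U (q & s))=True !s=False s=True (q & s)=True q=True
s_1={p,r}: (!s U (q & s))=False !s=True s=False (q & s)=False q=False
s_2={}: (!s U (q & s))=False !s=True s=False (q & s)=False q=False
s_3={p,s}: (!s U (q & s))=False !s=False s=True (q & s)=False q=False
s_4={q}: (!s U (q & s))=False !s=True s=False (q & s)=False q=True
s_5={p,s}: (!s U (q & s))=False !s=False s=True (q & s)=False q=False
s_6={p,q,r}: (!s U (q & s))=False !s=True s=False (q & s)=False q=True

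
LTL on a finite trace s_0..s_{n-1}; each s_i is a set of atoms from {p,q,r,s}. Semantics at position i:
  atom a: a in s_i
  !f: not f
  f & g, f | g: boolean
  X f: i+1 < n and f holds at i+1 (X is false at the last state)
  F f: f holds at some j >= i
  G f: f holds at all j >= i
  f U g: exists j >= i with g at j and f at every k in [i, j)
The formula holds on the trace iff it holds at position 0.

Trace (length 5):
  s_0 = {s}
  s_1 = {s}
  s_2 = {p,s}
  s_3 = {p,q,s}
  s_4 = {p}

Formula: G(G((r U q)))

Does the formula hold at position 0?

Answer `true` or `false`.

Answer: false

Derivation:
s_0={s}: G(G((r U q)))=False G((r U q))=False (r U q)=False r=False q=False
s_1={s}: G(G((r U q)))=False G((r U q))=False (r U q)=False r=False q=False
s_2={p,s}: G(G((r U q)))=False G((r U q))=False (r U q)=False r=False q=False
s_3={p,q,s}: G(G((r U q)))=False G((r U q))=False (r U q)=True r=False q=True
s_4={p}: G(G((r U q)))=False G((r U q))=False (r U q)=False r=False q=False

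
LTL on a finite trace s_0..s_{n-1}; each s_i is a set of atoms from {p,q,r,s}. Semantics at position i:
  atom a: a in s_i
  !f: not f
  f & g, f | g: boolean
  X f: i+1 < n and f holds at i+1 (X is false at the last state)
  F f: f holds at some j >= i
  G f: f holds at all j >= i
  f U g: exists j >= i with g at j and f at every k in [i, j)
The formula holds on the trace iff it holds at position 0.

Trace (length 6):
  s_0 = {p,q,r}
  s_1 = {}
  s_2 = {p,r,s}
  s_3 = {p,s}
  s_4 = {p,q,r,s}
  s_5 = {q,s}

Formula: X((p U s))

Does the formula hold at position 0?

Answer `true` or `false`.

s_0={p,q,r}: X((p U s))=False (p U s)=False p=True s=False
s_1={}: X((p U s))=True (p U s)=False p=False s=False
s_2={p,r,s}: X((p U s))=True (p U s)=True p=True s=True
s_3={p,s}: X((p U s))=True (p U s)=True p=True s=True
s_4={p,q,r,s}: X((p U s))=True (p U s)=True p=True s=True
s_5={q,s}: X((p U s))=False (p U s)=True p=False s=True

Answer: false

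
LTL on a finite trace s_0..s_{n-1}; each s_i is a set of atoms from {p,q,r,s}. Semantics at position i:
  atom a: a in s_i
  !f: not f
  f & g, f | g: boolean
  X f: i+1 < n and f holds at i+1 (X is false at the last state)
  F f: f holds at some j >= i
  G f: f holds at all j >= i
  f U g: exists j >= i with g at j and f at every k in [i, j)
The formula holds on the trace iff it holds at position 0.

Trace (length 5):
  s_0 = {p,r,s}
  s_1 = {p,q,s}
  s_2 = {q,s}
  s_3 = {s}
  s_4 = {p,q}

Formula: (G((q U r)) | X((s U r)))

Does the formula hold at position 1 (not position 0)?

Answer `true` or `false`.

Answer: false

Derivation:
s_0={p,r,s}: (G((q U r)) | X((s U r)))=False G((q U r))=False (q U r)=True q=False r=True X((s U r))=False (s U r)=True s=True
s_1={p,q,s}: (G((q U r)) | X((s U r)))=False G((q U r))=False (q U r)=False q=True r=False X((s U r))=False (s U r)=False s=True
s_2={q,s}: (G((q U r)) | X((s U r)))=False G((q U r))=False (q U r)=False q=True r=False X((s U r))=False (s U r)=False s=True
s_3={s}: (G((q U r)) | X((s U r)))=False G((q U r))=False (q U r)=False q=False r=False X((s U r))=False (s U r)=False s=True
s_4={p,q}: (G((q U r)) | X((s U r)))=False G((q U r))=False (q U r)=False q=True r=False X((s U r))=False (s U r)=False s=False
Evaluating at position 1: result = False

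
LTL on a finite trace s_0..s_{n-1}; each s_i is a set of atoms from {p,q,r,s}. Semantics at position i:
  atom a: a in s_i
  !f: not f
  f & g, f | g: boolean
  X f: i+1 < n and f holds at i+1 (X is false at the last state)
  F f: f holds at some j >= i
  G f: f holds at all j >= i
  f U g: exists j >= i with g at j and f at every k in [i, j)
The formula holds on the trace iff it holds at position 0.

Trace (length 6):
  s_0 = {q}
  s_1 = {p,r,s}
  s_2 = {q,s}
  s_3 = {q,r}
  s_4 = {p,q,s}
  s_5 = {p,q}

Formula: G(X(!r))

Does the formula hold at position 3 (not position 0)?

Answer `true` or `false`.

Answer: false

Derivation:
s_0={q}: G(X(!r))=False X(!r)=False !r=True r=False
s_1={p,r,s}: G(X(!r))=False X(!r)=True !r=False r=True
s_2={q,s}: G(X(!r))=False X(!r)=False !r=True r=False
s_3={q,r}: G(X(!r))=False X(!r)=True !r=False r=True
s_4={p,q,s}: G(X(!r))=False X(!r)=True !r=True r=False
s_5={p,q}: G(X(!r))=False X(!r)=False !r=True r=False
Evaluating at position 3: result = False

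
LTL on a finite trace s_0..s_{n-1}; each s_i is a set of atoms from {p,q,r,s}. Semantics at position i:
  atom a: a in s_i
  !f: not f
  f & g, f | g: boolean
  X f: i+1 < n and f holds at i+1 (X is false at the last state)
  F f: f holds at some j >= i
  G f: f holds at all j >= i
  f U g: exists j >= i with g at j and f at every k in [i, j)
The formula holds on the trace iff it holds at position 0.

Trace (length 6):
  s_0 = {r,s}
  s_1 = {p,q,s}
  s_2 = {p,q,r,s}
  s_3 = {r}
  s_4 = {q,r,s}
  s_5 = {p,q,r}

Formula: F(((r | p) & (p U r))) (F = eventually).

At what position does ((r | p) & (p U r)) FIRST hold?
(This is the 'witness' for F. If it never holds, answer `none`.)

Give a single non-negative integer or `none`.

Answer: 0

Derivation:
s_0={r,s}: ((r | p) & (p U r))=True (r | p)=True r=True p=False (p U r)=True
s_1={p,q,s}: ((r | p) & (p U r))=True (r | p)=True r=False p=True (p U r)=True
s_2={p,q,r,s}: ((r | p) & (p U r))=True (r | p)=True r=True p=True (p U r)=True
s_3={r}: ((r | p) & (p U r))=True (r | p)=True r=True p=False (p U r)=True
s_4={q,r,s}: ((r | p) & (p U r))=True (r | p)=True r=True p=False (p U r)=True
s_5={p,q,r}: ((r | p) & (p U r))=True (r | p)=True r=True p=True (p U r)=True
F(((r | p) & (p U r))) holds; first witness at position 0.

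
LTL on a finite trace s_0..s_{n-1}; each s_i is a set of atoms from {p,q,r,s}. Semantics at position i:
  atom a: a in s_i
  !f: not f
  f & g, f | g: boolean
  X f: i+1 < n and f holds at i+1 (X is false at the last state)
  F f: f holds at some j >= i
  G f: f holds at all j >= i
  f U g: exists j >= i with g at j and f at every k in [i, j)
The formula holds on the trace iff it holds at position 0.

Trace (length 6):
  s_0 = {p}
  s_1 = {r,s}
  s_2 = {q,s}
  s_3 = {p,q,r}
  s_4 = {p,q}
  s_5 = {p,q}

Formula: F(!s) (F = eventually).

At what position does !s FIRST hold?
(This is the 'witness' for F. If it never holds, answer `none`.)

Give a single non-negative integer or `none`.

s_0={p}: !s=True s=False
s_1={r,s}: !s=False s=True
s_2={q,s}: !s=False s=True
s_3={p,q,r}: !s=True s=False
s_4={p,q}: !s=True s=False
s_5={p,q}: !s=True s=False
F(!s) holds; first witness at position 0.

Answer: 0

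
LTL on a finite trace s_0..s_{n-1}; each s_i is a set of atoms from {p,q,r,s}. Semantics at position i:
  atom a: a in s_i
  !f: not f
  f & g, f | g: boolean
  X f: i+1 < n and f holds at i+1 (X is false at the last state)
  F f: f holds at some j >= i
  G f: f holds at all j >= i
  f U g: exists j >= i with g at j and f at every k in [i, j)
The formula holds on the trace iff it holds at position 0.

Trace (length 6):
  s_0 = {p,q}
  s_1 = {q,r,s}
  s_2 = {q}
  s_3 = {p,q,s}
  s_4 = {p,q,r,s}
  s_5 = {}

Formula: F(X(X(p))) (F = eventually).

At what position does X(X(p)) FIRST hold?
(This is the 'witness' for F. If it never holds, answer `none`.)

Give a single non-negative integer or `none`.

s_0={p,q}: X(X(p))=False X(p)=False p=True
s_1={q,r,s}: X(X(p))=True X(p)=False p=False
s_2={q}: X(X(p))=True X(p)=True p=False
s_3={p,q,s}: X(X(p))=False X(p)=True p=True
s_4={p,q,r,s}: X(X(p))=False X(p)=False p=True
s_5={}: X(X(p))=False X(p)=False p=False
F(X(X(p))) holds; first witness at position 1.

Answer: 1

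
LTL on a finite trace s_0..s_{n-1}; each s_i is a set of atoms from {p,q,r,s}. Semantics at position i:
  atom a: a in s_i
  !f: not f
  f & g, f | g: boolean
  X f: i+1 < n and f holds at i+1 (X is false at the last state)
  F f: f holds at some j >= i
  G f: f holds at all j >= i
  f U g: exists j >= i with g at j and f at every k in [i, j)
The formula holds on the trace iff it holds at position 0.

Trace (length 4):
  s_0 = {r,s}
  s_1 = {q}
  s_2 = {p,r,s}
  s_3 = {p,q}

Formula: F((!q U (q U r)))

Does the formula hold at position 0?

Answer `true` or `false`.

Answer: true

Derivation:
s_0={r,s}: F((!q U (q U r)))=True (!q U (q U r))=True !q=True q=False (q U r)=True r=True
s_1={q}: F((!q U (q U r)))=True (!q U (q U r))=True !q=False q=True (q U r)=True r=False
s_2={p,r,s}: F((!q U (q U r)))=True (!q U (q U r))=True !q=True q=False (q U r)=True r=True
s_3={p,q}: F((!q U (q U r)))=False (!q U (q U r))=False !q=False q=True (q U r)=False r=False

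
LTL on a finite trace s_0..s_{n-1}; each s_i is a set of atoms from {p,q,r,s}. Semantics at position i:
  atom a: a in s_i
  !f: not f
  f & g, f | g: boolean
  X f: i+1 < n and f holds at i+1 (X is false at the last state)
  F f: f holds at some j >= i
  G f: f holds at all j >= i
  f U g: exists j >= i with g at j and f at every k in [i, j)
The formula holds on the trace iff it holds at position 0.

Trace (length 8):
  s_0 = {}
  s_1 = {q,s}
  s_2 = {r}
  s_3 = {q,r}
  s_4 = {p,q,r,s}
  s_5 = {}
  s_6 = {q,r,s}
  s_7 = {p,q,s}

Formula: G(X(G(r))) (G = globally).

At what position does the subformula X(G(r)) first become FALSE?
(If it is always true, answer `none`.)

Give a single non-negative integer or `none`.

Answer: 0

Derivation:
s_0={}: X(G(r))=False G(r)=False r=False
s_1={q,s}: X(G(r))=False G(r)=False r=False
s_2={r}: X(G(r))=False G(r)=False r=True
s_3={q,r}: X(G(r))=False G(r)=False r=True
s_4={p,q,r,s}: X(G(r))=False G(r)=False r=True
s_5={}: X(G(r))=False G(r)=False r=False
s_6={q,r,s}: X(G(r))=False G(r)=False r=True
s_7={p,q,s}: X(G(r))=False G(r)=False r=False
G(X(G(r))) holds globally = False
First violation at position 0.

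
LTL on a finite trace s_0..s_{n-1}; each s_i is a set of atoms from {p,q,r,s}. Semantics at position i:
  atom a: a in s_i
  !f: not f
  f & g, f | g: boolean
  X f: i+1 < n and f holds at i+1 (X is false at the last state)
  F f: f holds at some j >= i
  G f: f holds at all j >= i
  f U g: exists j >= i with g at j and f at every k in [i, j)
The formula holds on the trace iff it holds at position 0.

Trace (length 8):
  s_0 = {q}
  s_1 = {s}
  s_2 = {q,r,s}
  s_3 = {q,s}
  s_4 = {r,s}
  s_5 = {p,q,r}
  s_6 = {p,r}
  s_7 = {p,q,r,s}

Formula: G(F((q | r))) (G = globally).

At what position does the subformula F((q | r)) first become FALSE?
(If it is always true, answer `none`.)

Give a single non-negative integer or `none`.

Answer: none

Derivation:
s_0={q}: F((q | r))=True (q | r)=True q=True r=False
s_1={s}: F((q | r))=True (q | r)=False q=False r=False
s_2={q,r,s}: F((q | r))=True (q | r)=True q=True r=True
s_3={q,s}: F((q | r))=True (q | r)=True q=True r=False
s_4={r,s}: F((q | r))=True (q | r)=True q=False r=True
s_5={p,q,r}: F((q | r))=True (q | r)=True q=True r=True
s_6={p,r}: F((q | r))=True (q | r)=True q=False r=True
s_7={p,q,r,s}: F((q | r))=True (q | r)=True q=True r=True
G(F((q | r))) holds globally = True
No violation — formula holds at every position.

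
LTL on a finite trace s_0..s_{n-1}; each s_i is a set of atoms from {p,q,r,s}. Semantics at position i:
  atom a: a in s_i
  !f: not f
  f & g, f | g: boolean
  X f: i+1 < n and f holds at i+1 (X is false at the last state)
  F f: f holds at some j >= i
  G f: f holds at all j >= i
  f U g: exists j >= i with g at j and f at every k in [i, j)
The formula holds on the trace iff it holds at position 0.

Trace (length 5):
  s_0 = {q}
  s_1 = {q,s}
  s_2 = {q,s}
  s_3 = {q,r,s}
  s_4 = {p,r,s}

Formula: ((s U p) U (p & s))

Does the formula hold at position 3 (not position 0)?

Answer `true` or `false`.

Answer: true

Derivation:
s_0={q}: ((s U p) U (p & s))=False (s U p)=False s=False p=False (p & s)=False
s_1={q,s}: ((s U p) U (p & s))=True (s U p)=True s=True p=False (p & s)=False
s_2={q,s}: ((s U p) U (p & s))=True (s U p)=True s=True p=False (p & s)=False
s_3={q,r,s}: ((s U p) U (p & s))=True (s U p)=True s=True p=False (p & s)=False
s_4={p,r,s}: ((s U p) U (p & s))=True (s U p)=True s=True p=True (p & s)=True
Evaluating at position 3: result = True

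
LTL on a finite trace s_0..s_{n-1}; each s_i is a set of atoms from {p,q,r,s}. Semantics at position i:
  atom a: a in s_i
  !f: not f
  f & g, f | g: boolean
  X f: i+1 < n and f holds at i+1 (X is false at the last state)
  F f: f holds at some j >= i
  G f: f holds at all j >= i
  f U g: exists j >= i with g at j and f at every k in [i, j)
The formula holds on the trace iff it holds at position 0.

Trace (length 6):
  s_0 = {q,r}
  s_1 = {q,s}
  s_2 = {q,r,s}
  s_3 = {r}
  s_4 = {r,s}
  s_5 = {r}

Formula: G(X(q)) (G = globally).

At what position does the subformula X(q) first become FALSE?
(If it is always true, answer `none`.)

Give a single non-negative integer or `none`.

s_0={q,r}: X(q)=True q=True
s_1={q,s}: X(q)=True q=True
s_2={q,r,s}: X(q)=False q=True
s_3={r}: X(q)=False q=False
s_4={r,s}: X(q)=False q=False
s_5={r}: X(q)=False q=False
G(X(q)) holds globally = False
First violation at position 2.

Answer: 2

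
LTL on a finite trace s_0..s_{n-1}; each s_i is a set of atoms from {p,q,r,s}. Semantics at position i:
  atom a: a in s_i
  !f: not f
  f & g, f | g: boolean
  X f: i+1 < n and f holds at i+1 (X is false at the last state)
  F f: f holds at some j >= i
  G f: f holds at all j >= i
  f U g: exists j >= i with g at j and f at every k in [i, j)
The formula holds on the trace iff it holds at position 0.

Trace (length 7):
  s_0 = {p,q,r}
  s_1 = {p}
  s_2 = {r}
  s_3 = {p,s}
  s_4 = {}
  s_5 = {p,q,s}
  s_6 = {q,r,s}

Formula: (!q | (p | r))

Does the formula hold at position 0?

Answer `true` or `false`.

Answer: true

Derivation:
s_0={p,q,r}: (!q | (p | r))=True !q=False q=True (p | r)=True p=True r=True
s_1={p}: (!q | (p | r))=True !q=True q=False (p | r)=True p=True r=False
s_2={r}: (!q | (p | r))=True !q=True q=False (p | r)=True p=False r=True
s_3={p,s}: (!q | (p | r))=True !q=True q=False (p | r)=True p=True r=False
s_4={}: (!q | (p | r))=True !q=True q=False (p | r)=False p=False r=False
s_5={p,q,s}: (!q | (p | r))=True !q=False q=True (p | r)=True p=True r=False
s_6={q,r,s}: (!q | (p | r))=True !q=False q=True (p | r)=True p=False r=True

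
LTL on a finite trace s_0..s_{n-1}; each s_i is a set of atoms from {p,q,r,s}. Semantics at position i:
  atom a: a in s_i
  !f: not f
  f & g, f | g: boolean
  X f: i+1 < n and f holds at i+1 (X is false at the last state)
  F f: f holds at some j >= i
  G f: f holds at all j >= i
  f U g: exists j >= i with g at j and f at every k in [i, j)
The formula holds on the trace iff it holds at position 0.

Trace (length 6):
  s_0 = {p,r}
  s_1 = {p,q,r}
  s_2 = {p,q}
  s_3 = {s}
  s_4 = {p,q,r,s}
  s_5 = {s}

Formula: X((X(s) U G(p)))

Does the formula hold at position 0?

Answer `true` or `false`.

Answer: false

Derivation:
s_0={p,r}: X((X(s) U G(p)))=False (X(s) U G(p))=False X(s)=False s=False G(p)=False p=True
s_1={p,q,r}: X((X(s) U G(p)))=False (X(s) U G(p))=False X(s)=False s=False G(p)=False p=True
s_2={p,q}: X((X(s) U G(p)))=False (X(s) U G(p))=False X(s)=True s=False G(p)=False p=True
s_3={s}: X((X(s) U G(p)))=False (X(s) U G(p))=False X(s)=True s=True G(p)=False p=False
s_4={p,q,r,s}: X((X(s) U G(p)))=False (X(s) U G(p))=False X(s)=True s=True G(p)=False p=True
s_5={s}: X((X(s) U G(p)))=False (X(s) U G(p))=False X(s)=False s=True G(p)=False p=False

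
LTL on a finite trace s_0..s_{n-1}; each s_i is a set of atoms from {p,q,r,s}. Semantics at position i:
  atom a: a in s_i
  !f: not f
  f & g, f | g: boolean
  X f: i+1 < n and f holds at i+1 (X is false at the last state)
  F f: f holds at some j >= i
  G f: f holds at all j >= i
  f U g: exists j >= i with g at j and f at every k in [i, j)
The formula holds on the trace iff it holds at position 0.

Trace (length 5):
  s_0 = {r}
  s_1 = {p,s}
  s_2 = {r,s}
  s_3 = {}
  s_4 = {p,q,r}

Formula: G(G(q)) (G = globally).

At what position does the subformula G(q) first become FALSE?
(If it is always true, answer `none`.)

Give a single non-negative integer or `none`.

s_0={r}: G(q)=False q=False
s_1={p,s}: G(q)=False q=False
s_2={r,s}: G(q)=False q=False
s_3={}: G(q)=False q=False
s_4={p,q,r}: G(q)=True q=True
G(G(q)) holds globally = False
First violation at position 0.

Answer: 0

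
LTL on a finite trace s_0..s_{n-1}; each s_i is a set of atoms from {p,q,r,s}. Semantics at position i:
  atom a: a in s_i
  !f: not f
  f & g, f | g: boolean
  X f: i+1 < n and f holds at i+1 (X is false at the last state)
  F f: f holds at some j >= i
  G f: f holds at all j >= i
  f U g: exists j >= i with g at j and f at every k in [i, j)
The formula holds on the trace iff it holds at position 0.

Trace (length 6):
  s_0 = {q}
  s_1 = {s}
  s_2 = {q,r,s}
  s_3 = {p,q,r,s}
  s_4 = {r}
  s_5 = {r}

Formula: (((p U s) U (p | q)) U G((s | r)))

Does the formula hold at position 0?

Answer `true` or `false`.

Answer: true

Derivation:
s_0={q}: (((p U s) U (p | q)) U G((s | r)))=True ((p U s) U (p | q))=True (p U s)=False p=False s=False (p | q)=True q=True G((s | r))=False (s | r)=False r=False
s_1={s}: (((p U s) U (p | q)) U G((s | r)))=True ((p U s) U (p | q))=True (p U s)=True p=False s=True (p | q)=False q=False G((s | r))=True (s | r)=True r=False
s_2={q,r,s}: (((p U s) U (p | q)) U G((s | r)))=True ((p U s) U (p | q))=True (p U s)=True p=False s=True (p | q)=True q=True G((s | r))=True (s | r)=True r=True
s_3={p,q,r,s}: (((p U s) U (p | q)) U G((s | r)))=True ((p U s) U (p | q))=True (p U s)=True p=True s=True (p | q)=True q=True G((s | r))=True (s | r)=True r=True
s_4={r}: (((p U s) U (p | q)) U G((s | r)))=True ((p U s) U (p | q))=False (p U s)=False p=False s=False (p | q)=False q=False G((s | r))=True (s | r)=True r=True
s_5={r}: (((p U s) U (p | q)) U G((s | r)))=True ((p U s) U (p | q))=False (p U s)=False p=False s=False (p | q)=False q=False G((s | r))=True (s | r)=True r=True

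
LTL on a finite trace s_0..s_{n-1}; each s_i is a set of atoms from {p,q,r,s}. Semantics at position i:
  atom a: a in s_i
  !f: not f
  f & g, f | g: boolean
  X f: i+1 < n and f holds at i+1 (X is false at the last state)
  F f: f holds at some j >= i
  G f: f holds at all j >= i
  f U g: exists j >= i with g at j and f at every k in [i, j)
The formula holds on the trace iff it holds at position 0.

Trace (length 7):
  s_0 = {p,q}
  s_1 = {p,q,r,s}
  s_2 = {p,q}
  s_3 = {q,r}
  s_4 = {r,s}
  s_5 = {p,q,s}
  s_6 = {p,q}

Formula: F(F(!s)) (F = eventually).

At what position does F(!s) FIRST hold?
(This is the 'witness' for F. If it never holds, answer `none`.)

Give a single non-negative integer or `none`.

Answer: 0

Derivation:
s_0={p,q}: F(!s)=True !s=True s=False
s_1={p,q,r,s}: F(!s)=True !s=False s=True
s_2={p,q}: F(!s)=True !s=True s=False
s_3={q,r}: F(!s)=True !s=True s=False
s_4={r,s}: F(!s)=True !s=False s=True
s_5={p,q,s}: F(!s)=True !s=False s=True
s_6={p,q}: F(!s)=True !s=True s=False
F(F(!s)) holds; first witness at position 0.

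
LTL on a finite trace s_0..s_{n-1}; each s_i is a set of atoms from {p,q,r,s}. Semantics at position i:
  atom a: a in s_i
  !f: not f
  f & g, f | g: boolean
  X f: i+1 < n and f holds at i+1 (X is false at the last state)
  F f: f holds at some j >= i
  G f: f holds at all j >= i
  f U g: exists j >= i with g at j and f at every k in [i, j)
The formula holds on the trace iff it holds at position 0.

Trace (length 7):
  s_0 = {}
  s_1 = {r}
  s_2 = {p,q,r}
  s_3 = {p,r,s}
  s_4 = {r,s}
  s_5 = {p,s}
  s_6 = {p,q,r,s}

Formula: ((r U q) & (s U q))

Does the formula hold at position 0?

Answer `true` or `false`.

Answer: false

Derivation:
s_0={}: ((r U q) & (s U q))=False (r U q)=False r=False q=False (s U q)=False s=False
s_1={r}: ((r U q) & (s U q))=False (r U q)=True r=True q=False (s U q)=False s=False
s_2={p,q,r}: ((r U q) & (s U q))=True (r U q)=True r=True q=True (s U q)=True s=False
s_3={p,r,s}: ((r U q) & (s U q))=False (r U q)=False r=True q=False (s U q)=True s=True
s_4={r,s}: ((r U q) & (s U q))=False (r U q)=False r=True q=False (s U q)=True s=True
s_5={p,s}: ((r U q) & (s U q))=False (r U q)=False r=False q=False (s U q)=True s=True
s_6={p,q,r,s}: ((r U q) & (s U q))=True (r U q)=True r=True q=True (s U q)=True s=True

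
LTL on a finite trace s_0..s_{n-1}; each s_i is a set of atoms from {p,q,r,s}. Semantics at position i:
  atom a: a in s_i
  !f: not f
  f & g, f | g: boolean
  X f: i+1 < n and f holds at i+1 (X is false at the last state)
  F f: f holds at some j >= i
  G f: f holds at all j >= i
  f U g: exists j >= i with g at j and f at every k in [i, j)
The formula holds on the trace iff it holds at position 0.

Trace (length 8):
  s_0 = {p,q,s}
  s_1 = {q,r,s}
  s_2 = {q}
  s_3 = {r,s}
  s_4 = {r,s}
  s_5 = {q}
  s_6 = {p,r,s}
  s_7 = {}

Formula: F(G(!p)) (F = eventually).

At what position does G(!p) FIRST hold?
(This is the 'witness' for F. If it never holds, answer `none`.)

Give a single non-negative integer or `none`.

s_0={p,q,s}: G(!p)=False !p=False p=True
s_1={q,r,s}: G(!p)=False !p=True p=False
s_2={q}: G(!p)=False !p=True p=False
s_3={r,s}: G(!p)=False !p=True p=False
s_4={r,s}: G(!p)=False !p=True p=False
s_5={q}: G(!p)=False !p=True p=False
s_6={p,r,s}: G(!p)=False !p=False p=True
s_7={}: G(!p)=True !p=True p=False
F(G(!p)) holds; first witness at position 7.

Answer: 7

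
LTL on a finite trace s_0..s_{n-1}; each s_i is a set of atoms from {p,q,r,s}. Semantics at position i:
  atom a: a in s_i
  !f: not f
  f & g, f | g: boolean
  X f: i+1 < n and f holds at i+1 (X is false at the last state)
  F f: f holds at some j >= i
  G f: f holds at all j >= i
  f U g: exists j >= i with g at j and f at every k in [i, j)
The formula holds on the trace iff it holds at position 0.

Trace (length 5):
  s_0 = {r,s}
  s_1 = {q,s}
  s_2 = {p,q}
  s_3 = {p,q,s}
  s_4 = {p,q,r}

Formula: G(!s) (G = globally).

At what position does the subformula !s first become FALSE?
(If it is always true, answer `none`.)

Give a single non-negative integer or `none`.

Answer: 0

Derivation:
s_0={r,s}: !s=False s=True
s_1={q,s}: !s=False s=True
s_2={p,q}: !s=True s=False
s_3={p,q,s}: !s=False s=True
s_4={p,q,r}: !s=True s=False
G(!s) holds globally = False
First violation at position 0.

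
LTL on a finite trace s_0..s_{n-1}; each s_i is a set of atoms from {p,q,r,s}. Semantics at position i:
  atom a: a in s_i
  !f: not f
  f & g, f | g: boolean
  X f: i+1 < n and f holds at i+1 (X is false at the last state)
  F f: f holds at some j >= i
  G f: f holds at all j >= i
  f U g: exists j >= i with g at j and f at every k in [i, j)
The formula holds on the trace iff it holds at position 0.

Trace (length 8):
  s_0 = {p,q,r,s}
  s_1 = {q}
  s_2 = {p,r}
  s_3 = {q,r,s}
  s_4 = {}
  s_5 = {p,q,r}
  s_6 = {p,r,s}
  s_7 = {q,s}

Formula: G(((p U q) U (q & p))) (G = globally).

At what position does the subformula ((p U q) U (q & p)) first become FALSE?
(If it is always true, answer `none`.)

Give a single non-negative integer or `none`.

s_0={p,q,r,s}: ((p U q) U (q & p))=True (p U q)=True p=True q=True (q & p)=True
s_1={q}: ((p U q) U (q & p))=False (p U q)=True p=False q=True (q & p)=False
s_2={p,r}: ((p U q) U (q & p))=False (p U q)=True p=True q=False (q & p)=False
s_3={q,r,s}: ((p U q) U (q & p))=False (p U q)=True p=False q=True (q & p)=False
s_4={}: ((p U q) U (q & p))=False (p U q)=False p=False q=False (q & p)=False
s_5={p,q,r}: ((p U q) U (q & p))=True (p U q)=True p=True q=True (q & p)=True
s_6={p,r,s}: ((p U q) U (q & p))=False (p U q)=True p=True q=False (q & p)=False
s_7={q,s}: ((p U q) U (q & p))=False (p U q)=True p=False q=True (q & p)=False
G(((p U q) U (q & p))) holds globally = False
First violation at position 1.

Answer: 1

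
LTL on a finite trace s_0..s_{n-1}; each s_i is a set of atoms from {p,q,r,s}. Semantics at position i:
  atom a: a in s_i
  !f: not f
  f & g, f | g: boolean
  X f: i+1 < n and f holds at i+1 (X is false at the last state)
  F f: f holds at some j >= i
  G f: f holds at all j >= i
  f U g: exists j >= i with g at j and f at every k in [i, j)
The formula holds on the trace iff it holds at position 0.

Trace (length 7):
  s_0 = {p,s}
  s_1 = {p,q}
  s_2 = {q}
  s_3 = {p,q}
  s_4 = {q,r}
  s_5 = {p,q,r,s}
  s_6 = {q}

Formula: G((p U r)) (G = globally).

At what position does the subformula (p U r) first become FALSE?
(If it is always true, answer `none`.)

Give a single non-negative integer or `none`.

Answer: 0

Derivation:
s_0={p,s}: (p U r)=False p=True r=False
s_1={p,q}: (p U r)=False p=True r=False
s_2={q}: (p U r)=False p=False r=False
s_3={p,q}: (p U r)=True p=True r=False
s_4={q,r}: (p U r)=True p=False r=True
s_5={p,q,r,s}: (p U r)=True p=True r=True
s_6={q}: (p U r)=False p=False r=False
G((p U r)) holds globally = False
First violation at position 0.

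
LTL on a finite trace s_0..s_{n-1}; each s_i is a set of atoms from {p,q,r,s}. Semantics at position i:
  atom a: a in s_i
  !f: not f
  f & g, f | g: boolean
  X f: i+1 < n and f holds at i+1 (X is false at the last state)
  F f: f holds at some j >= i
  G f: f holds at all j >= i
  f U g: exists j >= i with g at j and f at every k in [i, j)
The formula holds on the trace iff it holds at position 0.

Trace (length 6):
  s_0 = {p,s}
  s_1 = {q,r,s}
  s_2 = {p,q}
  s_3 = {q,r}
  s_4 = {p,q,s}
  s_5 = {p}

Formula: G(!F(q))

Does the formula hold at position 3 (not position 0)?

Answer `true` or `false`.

s_0={p,s}: G(!F(q))=False !F(q)=False F(q)=True q=False
s_1={q,r,s}: G(!F(q))=False !F(q)=False F(q)=True q=True
s_2={p,q}: G(!F(q))=False !F(q)=False F(q)=True q=True
s_3={q,r}: G(!F(q))=False !F(q)=False F(q)=True q=True
s_4={p,q,s}: G(!F(q))=False !F(q)=False F(q)=True q=True
s_5={p}: G(!F(q))=True !F(q)=True F(q)=False q=False
Evaluating at position 3: result = False

Answer: false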